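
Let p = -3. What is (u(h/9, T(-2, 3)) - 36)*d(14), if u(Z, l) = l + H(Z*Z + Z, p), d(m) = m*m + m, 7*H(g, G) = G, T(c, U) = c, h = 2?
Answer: -8070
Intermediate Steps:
H(g, G) = G/7
d(m) = m + m² (d(m) = m² + m = m + m²)
u(Z, l) = -3/7 + l (u(Z, l) = l + (⅐)*(-3) = l - 3/7 = -3/7 + l)
(u(h/9, T(-2, 3)) - 36)*d(14) = ((-3/7 - 2) - 36)*(14*(1 + 14)) = (-17/7 - 36)*(14*15) = -269/7*210 = -8070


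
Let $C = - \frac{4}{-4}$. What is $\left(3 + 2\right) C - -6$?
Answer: $11$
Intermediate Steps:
$C = 1$ ($C = \left(-4\right) \left(- \frac{1}{4}\right) = 1$)
$\left(3 + 2\right) C - -6 = \left(3 + 2\right) 1 - -6 = 5 \cdot 1 + 6 = 5 + 6 = 11$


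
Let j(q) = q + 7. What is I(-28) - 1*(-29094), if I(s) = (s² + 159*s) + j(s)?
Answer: 25405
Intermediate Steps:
j(q) = 7 + q
I(s) = 7 + s² + 160*s (I(s) = (s² + 159*s) + (7 + s) = 7 + s² + 160*s)
I(-28) - 1*(-29094) = (7 + (-28)² + 160*(-28)) - 1*(-29094) = (7 + 784 - 4480) + 29094 = -3689 + 29094 = 25405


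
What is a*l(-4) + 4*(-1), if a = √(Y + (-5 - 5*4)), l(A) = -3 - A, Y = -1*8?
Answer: -4 + I*√33 ≈ -4.0 + 5.7446*I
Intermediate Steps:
Y = -8
a = I*√33 (a = √(-8 + (-5 - 5*4)) = √(-8 + (-5 - 20)) = √(-8 - 25) = √(-33) = I*√33 ≈ 5.7446*I)
a*l(-4) + 4*(-1) = (I*√33)*(-3 - 1*(-4)) + 4*(-1) = (I*√33)*(-3 + 4) - 4 = (I*√33)*1 - 4 = I*√33 - 4 = -4 + I*√33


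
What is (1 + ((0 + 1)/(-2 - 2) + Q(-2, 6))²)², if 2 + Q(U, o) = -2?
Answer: 93025/256 ≈ 363.38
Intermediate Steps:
Q(U, o) = -4 (Q(U, o) = -2 - 2 = -4)
(1 + ((0 + 1)/(-2 - 2) + Q(-2, 6))²)² = (1 + ((0 + 1)/(-2 - 2) - 4)²)² = (1 + (1/(-4) - 4)²)² = (1 + (1*(-¼) - 4)²)² = (1 + (-¼ - 4)²)² = (1 + (-17/4)²)² = (1 + 289/16)² = (305/16)² = 93025/256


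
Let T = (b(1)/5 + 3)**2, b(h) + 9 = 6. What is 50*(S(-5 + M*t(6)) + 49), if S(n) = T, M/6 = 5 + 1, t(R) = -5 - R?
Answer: 2738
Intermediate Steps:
b(h) = -3 (b(h) = -9 + 6 = -3)
M = 36 (M = 6*(5 + 1) = 6*6 = 36)
T = 144/25 (T = (-3/5 + 3)**2 = (12/5)**2 = 144/25 ≈ 5.7600)
S(n) = 144/25
50*(S(-5 + M*t(6)) + 49) = 50*(144/25 + 49) = 50*(1369/25) = 2738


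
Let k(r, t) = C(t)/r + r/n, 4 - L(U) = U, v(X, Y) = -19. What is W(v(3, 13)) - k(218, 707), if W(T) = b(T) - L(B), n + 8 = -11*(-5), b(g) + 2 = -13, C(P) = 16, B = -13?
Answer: -188074/5123 ≈ -36.712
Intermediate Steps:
b(g) = -15 (b(g) = -2 - 13 = -15)
L(U) = 4 - U
n = 47 (n = -8 - 11*(-5) = -8 + 55 = 47)
k(r, t) = 16/r + r/47
W(T) = -32 (W(T) = -15 - (4 - 1*(-13)) = -15 - (4 + 13) = -15 - 1*17 = -15 - 17 = -32)
W(v(3, 13)) - k(218, 707) = -32 - (16/218 + (1/47)*218) = -32 - (16*(1/218) + 218/47) = -32 - (8/109 + 218/47) = -32 - 1*24138/5123 = -32 - 24138/5123 = -188074/5123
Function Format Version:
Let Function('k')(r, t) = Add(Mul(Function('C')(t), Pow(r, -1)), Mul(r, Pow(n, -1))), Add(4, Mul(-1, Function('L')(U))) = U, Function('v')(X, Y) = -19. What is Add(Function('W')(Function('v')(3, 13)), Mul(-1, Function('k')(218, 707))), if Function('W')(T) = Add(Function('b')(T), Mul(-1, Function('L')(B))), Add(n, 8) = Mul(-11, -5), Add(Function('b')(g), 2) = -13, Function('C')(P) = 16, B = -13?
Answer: Rational(-188074, 5123) ≈ -36.712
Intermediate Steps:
Function('b')(g) = -15 (Function('b')(g) = Add(-2, -13) = -15)
Function('L')(U) = Add(4, Mul(-1, U))
n = 47 (n = Add(-8, Mul(-11, -5)) = Add(-8, 55) = 47)
Function('k')(r, t) = Add(Mul(16, Pow(r, -1)), Mul(Rational(1, 47), r)) (Function('k')(r, t) = Add(Mul(16, Pow(r, -1)), Mul(r, Pow(47, -1))) = Add(Mul(16, Pow(r, -1)), Mul(r, Rational(1, 47))) = Add(Mul(16, Pow(r, -1)), Mul(Rational(1, 47), r)))
Function('W')(T) = -32 (Function('W')(T) = Add(-15, Mul(-1, Add(4, Mul(-1, -13)))) = Add(-15, Mul(-1, Add(4, 13))) = Add(-15, Mul(-1, 17)) = Add(-15, -17) = -32)
Add(Function('W')(Function('v')(3, 13)), Mul(-1, Function('k')(218, 707))) = Add(-32, Mul(-1, Add(Mul(16, Pow(218, -1)), Mul(Rational(1, 47), 218)))) = Add(-32, Mul(-1, Add(Mul(16, Rational(1, 218)), Rational(218, 47)))) = Add(-32, Mul(-1, Add(Rational(8, 109), Rational(218, 47)))) = Add(-32, Mul(-1, Rational(24138, 5123))) = Add(-32, Rational(-24138, 5123)) = Rational(-188074, 5123)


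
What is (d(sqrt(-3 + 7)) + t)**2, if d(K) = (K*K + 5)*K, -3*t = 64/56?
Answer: 136900/441 ≈ 310.43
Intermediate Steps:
t = -8/21 (t = -64/(3*56) = -1/3*8/7 = -8/21 ≈ -0.38095)
d(K) = K*(5 + K**2) (d(K) = (K**2 + 5)*K = (5 + K**2)*K = K*(5 + K**2))
(d(sqrt(-3 + 7)) + t)**2 = (sqrt(-3 + 7)*(5 + (sqrt(-3 + 7))**2) - 8/21)**2 = (sqrt(4)*(5 + (sqrt(4))**2) - 8/21)**2 = (2*(5 + 2**2) - 8/21)**2 = (2*(5 + 4) - 8/21)**2 = (2*9 - 8/21)**2 = (18 - 8/21)**2 = (370/21)**2 = 136900/441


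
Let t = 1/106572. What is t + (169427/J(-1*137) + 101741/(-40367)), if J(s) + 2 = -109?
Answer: -6577271401553/4301991924 ≈ -1528.9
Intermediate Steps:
J(s) = -111 (J(s) = -2 - 109 = -111)
t = 1/106572 ≈ 9.3833e-6
t + (169427/J(-1*137) + 101741/(-40367)) = 1/106572 + (169427/(-111) + 101741/(-40367)) = 1/106572 + (169427*(-1/111) + 101741*(-1/40367)) = 1/106572 + (-169427/111 - 101741/40367) = 1/106572 - 185150080/121101 = -6577271401553/4301991924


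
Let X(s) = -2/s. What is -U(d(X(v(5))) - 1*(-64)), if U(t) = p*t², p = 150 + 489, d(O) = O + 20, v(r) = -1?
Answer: -4726044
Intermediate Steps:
d(O) = 20 + O
p = 639
U(t) = 639*t²
-U(d(X(v(5))) - 1*(-64)) = -639*((20 - 2/(-1)) - 1*(-64))² = -639*((20 - 2*(-1)) + 64)² = -639*((20 + 2) + 64)² = -639*(22 + 64)² = -639*86² = -639*7396 = -1*4726044 = -4726044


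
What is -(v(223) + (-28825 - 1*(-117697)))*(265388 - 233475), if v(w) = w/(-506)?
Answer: -1435095984217/506 ≈ -2.8362e+9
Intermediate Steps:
v(w) = -w/506 (v(w) = w*(-1/506) = -w/506)
-(v(223) + (-28825 - 1*(-117697)))*(265388 - 233475) = -(-1/506*223 + (-28825 - 1*(-117697)))*(265388 - 233475) = -(-223/506 + (-28825 + 117697))*31913 = -(-223/506 + 88872)*31913 = -44969009*31913/506 = -1*1435095984217/506 = -1435095984217/506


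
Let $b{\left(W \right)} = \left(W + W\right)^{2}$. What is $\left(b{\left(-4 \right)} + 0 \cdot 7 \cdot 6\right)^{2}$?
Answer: $4096$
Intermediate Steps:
$b{\left(W \right)} = 4 W^{2}$ ($b{\left(W \right)} = \left(2 W\right)^{2} = 4 W^{2}$)
$\left(b{\left(-4 \right)} + 0 \cdot 7 \cdot 6\right)^{2} = \left(4 \left(-4\right)^{2} + 0 \cdot 7 \cdot 6\right)^{2} = \left(4 \cdot 16 + 0 \cdot 6\right)^{2} = \left(64 + 0\right)^{2} = 64^{2} = 4096$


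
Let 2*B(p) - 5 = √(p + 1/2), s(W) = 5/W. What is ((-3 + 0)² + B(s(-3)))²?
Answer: (138 + I*√42)²/144 ≈ 131.96 + 12.421*I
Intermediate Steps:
B(p) = 5/2 + √(½ + p)/2 (B(p) = 5/2 + √(p + 1/2)/2 = 5/2 + √(p + ½)/2 = 5/2 + √(½ + p)/2)
((-3 + 0)² + B(s(-3)))² = ((-3 + 0)² + (5/2 + √(2 + 4*(5/(-3)))/4))² = ((-3)² + (5/2 + √(2 + 4*(5*(-⅓)))/4))² = (9 + (5/2 + √(2 + 4*(-5/3))/4))² = (9 + (5/2 + √(2 - 20/3)/4))² = (9 + (5/2 + √(-14/3)/4))² = (9 + (5/2 + (I*√42/3)/4))² = (9 + (5/2 + I*√42/12))² = (23/2 + I*√42/12)²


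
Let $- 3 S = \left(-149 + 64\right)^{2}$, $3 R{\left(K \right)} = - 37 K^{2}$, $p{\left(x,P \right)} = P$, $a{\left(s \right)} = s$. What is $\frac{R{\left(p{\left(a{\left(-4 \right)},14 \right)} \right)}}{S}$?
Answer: $\frac{7252}{7225} \approx 1.0037$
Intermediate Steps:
$R{\left(K \right)} = - \frac{37 K^{2}}{3}$ ($R{\left(K \right)} = \frac{\left(-37\right) K^{2}}{3} = - \frac{37 K^{2}}{3}$)
$S = - \frac{7225}{3}$ ($S = - \frac{\left(-149 + 64\right)^{2}}{3} = - \frac{\left(-85\right)^{2}}{3} = \left(- \frac{1}{3}\right) 7225 = - \frac{7225}{3} \approx -2408.3$)
$\frac{R{\left(p{\left(a{\left(-4 \right)},14 \right)} \right)}}{S} = \frac{\left(- \frac{37}{3}\right) 14^{2}}{- \frac{7225}{3}} = \left(- \frac{37}{3}\right) 196 \left(- \frac{3}{7225}\right) = \left(- \frac{7252}{3}\right) \left(- \frac{3}{7225}\right) = \frac{7252}{7225}$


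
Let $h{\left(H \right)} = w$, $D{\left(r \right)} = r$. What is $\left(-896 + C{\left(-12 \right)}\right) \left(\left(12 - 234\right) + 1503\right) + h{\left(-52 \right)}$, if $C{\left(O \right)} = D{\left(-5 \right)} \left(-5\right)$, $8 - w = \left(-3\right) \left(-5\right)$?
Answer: $-1115758$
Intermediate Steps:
$w = -7$ ($w = 8 - \left(-3\right) \left(-5\right) = 8 - 15 = -7$)
$h{\left(H \right)} = -7$
$C{\left(O \right)} = 25$ ($C{\left(O \right)} = \left(-5\right) \left(-5\right) = 25$)
$\left(-896 + C{\left(-12 \right)}\right) \left(\left(12 - 234\right) + 1503\right) + h{\left(-52 \right)} = \left(-896 + 25\right) \left(\left(12 - 234\right) + 1503\right) - 7 = - 871 \left(\left(12 - 234\right) + 1503\right) - 7 = - 871 \left(-222 + 1503\right) - 7 = \left(-871\right) 1281 - 7 = -1115751 - 7 = -1115758$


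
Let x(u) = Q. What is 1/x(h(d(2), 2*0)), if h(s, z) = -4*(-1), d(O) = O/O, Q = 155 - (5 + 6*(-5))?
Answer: 1/180 ≈ 0.0055556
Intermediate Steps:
Q = 180 (Q = 155 - (5 - 30) = 155 - 1*(-25) = 155 + 25 = 180)
d(O) = 1
h(s, z) = 4
x(u) = 180
1/x(h(d(2), 2*0)) = 1/180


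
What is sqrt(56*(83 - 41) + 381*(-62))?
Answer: I*sqrt(21270) ≈ 145.84*I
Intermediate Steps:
sqrt(56*(83 - 41) + 381*(-62)) = sqrt(56*42 - 23622) = sqrt(2352 - 23622) = sqrt(-21270) = I*sqrt(21270)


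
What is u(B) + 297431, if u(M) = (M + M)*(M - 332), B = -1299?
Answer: 4534769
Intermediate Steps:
u(M) = 2*M*(-332 + M) (u(M) = (2*M)*(-332 + M) = 2*M*(-332 + M))
u(B) + 297431 = 2*(-1299)*(-332 - 1299) + 297431 = 2*(-1299)*(-1631) + 297431 = 4237338 + 297431 = 4534769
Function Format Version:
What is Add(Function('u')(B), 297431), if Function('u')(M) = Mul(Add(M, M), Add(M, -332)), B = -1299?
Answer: 4534769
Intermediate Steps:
Function('u')(M) = Mul(2, M, Add(-332, M)) (Function('u')(M) = Mul(Mul(2, M), Add(-332, M)) = Mul(2, M, Add(-332, M)))
Add(Function('u')(B), 297431) = Add(Mul(2, -1299, Add(-332, -1299)), 297431) = Add(Mul(2, -1299, -1631), 297431) = Add(4237338, 297431) = 4534769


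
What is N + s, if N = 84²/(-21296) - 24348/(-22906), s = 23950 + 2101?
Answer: 397131111914/15243943 ≈ 26052.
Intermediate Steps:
s = 26051
N = 11152821/15243943 (N = 7056*(-1/21296) - 24348*(-1/22906) = -441/1331 + 12174/11453 = 11152821/15243943 ≈ 0.73162)
N + s = 11152821/15243943 + 26051 = 397131111914/15243943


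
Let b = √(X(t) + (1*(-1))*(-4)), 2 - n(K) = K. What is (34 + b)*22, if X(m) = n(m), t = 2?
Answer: 792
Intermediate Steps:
n(K) = 2 - K
X(m) = 2 - m
b = 2 (b = √((2 - 1*2) + (1*(-1))*(-4)) = √((2 - 2) - 1*(-4)) = √(0 + 4) = √4 = 2)
(34 + b)*22 = (34 + 2)*22 = 36*22 = 792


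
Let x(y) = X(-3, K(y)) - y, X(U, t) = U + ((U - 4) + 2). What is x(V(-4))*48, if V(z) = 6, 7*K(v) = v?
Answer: -672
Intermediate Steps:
K(v) = v/7
X(U, t) = -2 + 2*U (X(U, t) = U + ((-4 + U) + 2) = U + (-2 + U) = -2 + 2*U)
x(y) = -8 - y (x(y) = (-2 + 2*(-3)) - y = (-2 - 6) - y = -8 - y)
x(V(-4))*48 = (-8 - 1*6)*48 = (-8 - 6)*48 = -14*48 = -672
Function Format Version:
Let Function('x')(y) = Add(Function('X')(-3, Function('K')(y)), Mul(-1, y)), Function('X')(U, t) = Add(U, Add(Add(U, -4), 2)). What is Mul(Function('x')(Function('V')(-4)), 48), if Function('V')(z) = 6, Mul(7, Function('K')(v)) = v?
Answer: -672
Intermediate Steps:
Function('K')(v) = Mul(Rational(1, 7), v)
Function('X')(U, t) = Add(-2, Mul(2, U)) (Function('X')(U, t) = Add(U, Add(Add(-4, U), 2)) = Add(U, Add(-2, U)) = Add(-2, Mul(2, U)))
Function('x')(y) = Add(-8, Mul(-1, y)) (Function('x')(y) = Add(Add(-2, Mul(2, -3)), Mul(-1, y)) = Add(Add(-2, -6), Mul(-1, y)) = Add(-8, Mul(-1, y)))
Mul(Function('x')(Function('V')(-4)), 48) = Mul(Add(-8, Mul(-1, 6)), 48) = Mul(Add(-8, -6), 48) = Mul(-14, 48) = -672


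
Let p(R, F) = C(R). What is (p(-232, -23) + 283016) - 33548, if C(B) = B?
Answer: 249236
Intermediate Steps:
p(R, F) = R
(p(-232, -23) + 283016) - 33548 = (-232 + 283016) - 33548 = 282784 - 33548 = 249236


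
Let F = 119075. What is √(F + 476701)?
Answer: 8*√9309 ≈ 771.87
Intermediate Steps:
√(F + 476701) = √(119075 + 476701) = √595776 = 8*√9309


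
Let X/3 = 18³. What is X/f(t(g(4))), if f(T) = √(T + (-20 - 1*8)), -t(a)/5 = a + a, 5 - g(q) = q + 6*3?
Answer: 8748*√142/71 ≈ 1468.2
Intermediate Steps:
g(q) = -13 - q (g(q) = 5 - (q + 6*3) = 5 - (q + 18) = 5 - (18 + q) = 5 + (-18 - q) = -13 - q)
t(a) = -10*a (t(a) = -5*(a + a) = -10*a)
X = 17496 (X = 3*18³ = 3*5832 = 17496)
f(T) = √(-28 + T) (f(T) = √(T + (-20 - 8)) = √(T - 28) = √(-28 + T))
X/f(t(g(4))) = 17496/(√(-28 - 10*(-13 - 1*4))) = 17496/(√(-28 - 10*(-13 - 4))) = 17496/(√(-28 - 10*(-17))) = 17496/(√(-28 + 170)) = 17496/(√142) = 17496*(√142/142) = 8748*√142/71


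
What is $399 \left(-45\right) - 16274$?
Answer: $-34229$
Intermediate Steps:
$399 \left(-45\right) - 16274 = -17955 - 16274 = -34229$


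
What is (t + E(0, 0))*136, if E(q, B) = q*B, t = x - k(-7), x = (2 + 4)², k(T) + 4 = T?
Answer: 6392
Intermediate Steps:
k(T) = -4 + T
x = 36 (x = 6² = 36)
t = 47 (t = 36 - (-4 - 7) = 36 - 1*(-11) = 36 + 11 = 47)
E(q, B) = B*q
(t + E(0, 0))*136 = (47 + 0*0)*136 = (47 + 0)*136 = 47*136 = 6392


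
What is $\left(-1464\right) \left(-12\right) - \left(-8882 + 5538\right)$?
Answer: $20912$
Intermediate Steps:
$\left(-1464\right) \left(-12\right) - \left(-8882 + 5538\right) = 17568 - -3344 = 17568 + 3344 = 20912$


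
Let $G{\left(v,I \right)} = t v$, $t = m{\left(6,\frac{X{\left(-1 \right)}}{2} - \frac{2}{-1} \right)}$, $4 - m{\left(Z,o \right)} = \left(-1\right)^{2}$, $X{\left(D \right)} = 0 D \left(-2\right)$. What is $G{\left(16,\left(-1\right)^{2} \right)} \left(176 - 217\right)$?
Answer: $-1968$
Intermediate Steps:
$X{\left(D \right)} = 0$ ($X{\left(D \right)} = 0 \left(-2\right) = 0$)
$m{\left(Z,o \right)} = 3$ ($m{\left(Z,o \right)} = 4 - \left(-1\right)^{2} = 4 - 1 = 3$)
$t = 3$
$G{\left(v,I \right)} = 3 v$
$G{\left(16,\left(-1\right)^{2} \right)} \left(176 - 217\right) = 3 \cdot 16 \left(176 - 217\right) = 48 \left(-41\right) = -1968$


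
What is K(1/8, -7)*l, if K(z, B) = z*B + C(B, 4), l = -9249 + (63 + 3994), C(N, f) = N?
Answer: 40887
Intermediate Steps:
l = -5192 (l = -9249 + 4057 = -5192)
K(z, B) = B + B*z (K(z, B) = z*B + B = B*z + B = B + B*z)
K(1/8, -7)*l = -7*(1 + 1/8)*(-5192) = -7*(1 + ⅛)*(-5192) = -7*9/8*(-5192) = -63/8*(-5192) = 40887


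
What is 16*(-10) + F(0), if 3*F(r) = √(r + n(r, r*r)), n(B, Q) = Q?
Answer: -160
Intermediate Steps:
F(r) = √(r + r²)/3 (F(r) = √(r + r*r)/3 = √(r + r²)/3)
16*(-10) + F(0) = 16*(-10) + √(0*(1 + 0))/3 = -160 + √(0*1)/3 = -160 + √0/3 = -160 + (⅓)*0 = -160 + 0 = -160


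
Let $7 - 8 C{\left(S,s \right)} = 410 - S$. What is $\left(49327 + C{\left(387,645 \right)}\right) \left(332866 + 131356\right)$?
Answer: $22897750150$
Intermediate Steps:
$C{\left(S,s \right)} = - \frac{403}{8} + \frac{S}{8}$ ($C{\left(S,s \right)} = \frac{7}{8} - \frac{410 - S}{8} = \frac{7}{8} + \left(- \frac{205}{4} + \frac{S}{8}\right) = - \frac{403}{8} + \frac{S}{8}$)
$\left(49327 + C{\left(387,645 \right)}\right) \left(332866 + 131356\right) = \left(49327 + \left(- \frac{403}{8} + \frac{1}{8} \cdot 387\right)\right) \left(332866 + 131356\right) = \left(49327 + \left(- \frac{403}{8} + \frac{387}{8}\right)\right) 464222 = \left(49327 - 2\right) 464222 = 49325 \cdot 464222 = 22897750150$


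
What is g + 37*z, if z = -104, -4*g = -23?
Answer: -15369/4 ≈ -3842.3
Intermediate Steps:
g = 23/4 (g = -¼*(-23) = 23/4 ≈ 5.7500)
g + 37*z = 23/4 + 37*(-104) = 23/4 - 3848 = -15369/4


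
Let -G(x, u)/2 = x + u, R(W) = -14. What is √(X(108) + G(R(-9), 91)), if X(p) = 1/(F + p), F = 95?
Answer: I*√6345983/203 ≈ 12.409*I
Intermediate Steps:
X(p) = 1/(95 + p)
G(x, u) = -2*u - 2*x (G(x, u) = -2*(x + u) = -2*(u + x) = -2*u - 2*x)
√(X(108) + G(R(-9), 91)) = √(1/(95 + 108) + (-2*91 - 2*(-14))) = √(1/203 + (-182 + 28)) = √(1/203 - 154) = √(-31261/203) = I*√6345983/203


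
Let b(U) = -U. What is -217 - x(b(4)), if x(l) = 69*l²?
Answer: -1321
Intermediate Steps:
-217 - x(b(4)) = -217 - 69*(-1*4)² = -217 - 69*(-4)² = -217 - 69*16 = -217 - 1*1104 = -217 - 1104 = -1321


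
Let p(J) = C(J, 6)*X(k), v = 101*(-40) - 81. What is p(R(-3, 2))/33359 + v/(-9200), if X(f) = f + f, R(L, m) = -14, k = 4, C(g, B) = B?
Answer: 137914039/306902800 ≈ 0.44937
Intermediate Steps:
X(f) = 2*f
v = -4121 (v = -4040 - 81 = -4121)
p(J) = 48 (p(J) = 6*(2*4) = 6*8 = 48)
p(R(-3, 2))/33359 + v/(-9200) = 48/33359 - 4121/(-9200) = 48*(1/33359) - 4121*(-1/9200) = 48/33359 + 4121/9200 = 137914039/306902800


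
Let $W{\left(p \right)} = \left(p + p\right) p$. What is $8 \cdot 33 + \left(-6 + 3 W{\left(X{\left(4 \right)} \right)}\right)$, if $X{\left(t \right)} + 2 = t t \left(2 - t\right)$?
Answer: $7194$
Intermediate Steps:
$X{\left(t \right)} = -2 + t^{2} \left(2 - t\right)$ ($X{\left(t \right)} = -2 + t t \left(2 - t\right) = -2 + t^{2} \left(2 - t\right)$)
$W{\left(p \right)} = 2 p^{2}$ ($W{\left(p \right)} = 2 p p = 2 p^{2}$)
$8 \cdot 33 + \left(-6 + 3 W{\left(X{\left(4 \right)} \right)}\right) = 8 \cdot 33 - \left(6 - 3 \cdot 2 \left(-2 - 4^{3} + 2 \cdot 4^{2}\right)^{2}\right) = 264 - \left(6 - 3 \cdot 2 \left(-2 - 64 + 2 \cdot 16\right)^{2}\right) = 264 - \left(6 - 3 \cdot 2 \left(-2 - 64 + 32\right)^{2}\right) = 264 - \left(6 - 3 \cdot 2 \left(-34\right)^{2}\right) = 264 - \left(6 - 3 \cdot 2 \cdot 1156\right) = 264 + \left(-6 + 3 \cdot 2312\right) = 264 + \left(-6 + 6936\right) = 264 + 6930 = 7194$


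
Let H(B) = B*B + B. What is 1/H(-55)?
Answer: 1/2970 ≈ 0.00033670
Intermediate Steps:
H(B) = B + B**2 (H(B) = B**2 + B = B + B**2)
1/H(-55) = 1/(-55*(1 - 55)) = 1/(-55*(-54)) = 1/2970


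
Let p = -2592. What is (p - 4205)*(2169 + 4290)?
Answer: -43901823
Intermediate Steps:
(p - 4205)*(2169 + 4290) = (-2592 - 4205)*(2169 + 4290) = -6797*6459 = -43901823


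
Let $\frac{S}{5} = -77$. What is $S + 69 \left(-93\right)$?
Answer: $-6802$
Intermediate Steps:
$S = -385$ ($S = 5 \left(-77\right) = -385$)
$S + 69 \left(-93\right) = -385 + 69 \left(-93\right) = -385 - 6417 = -6802$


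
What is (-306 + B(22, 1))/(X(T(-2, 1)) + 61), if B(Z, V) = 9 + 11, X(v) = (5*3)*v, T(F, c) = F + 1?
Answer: -143/23 ≈ -6.2174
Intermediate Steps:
T(F, c) = 1 + F
X(v) = 15*v
B(Z, V) = 20
(-306 + B(22, 1))/(X(T(-2, 1)) + 61) = (-306 + 20)/(15*(1 - 2) + 61) = -286/(15*(-1) + 61) = -286/(-15 + 61) = -286/46 = -286*1/46 = -143/23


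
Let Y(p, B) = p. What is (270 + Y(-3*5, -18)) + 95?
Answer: 350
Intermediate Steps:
(270 + Y(-3*5, -18)) + 95 = (270 - 3*5) + 95 = (270 - 15) + 95 = 255 + 95 = 350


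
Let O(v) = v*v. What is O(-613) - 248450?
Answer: 127319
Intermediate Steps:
O(v) = v**2
O(-613) - 248450 = (-613)**2 - 248450 = 375769 - 248450 = 127319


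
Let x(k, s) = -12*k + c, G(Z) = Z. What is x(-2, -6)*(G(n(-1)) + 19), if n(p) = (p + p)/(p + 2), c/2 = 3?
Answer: 510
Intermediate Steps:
c = 6 (c = 2*3 = 6)
n(p) = 2*p/(2 + p) (n(p) = (2*p)/(2 + p) = 2*p/(2 + p))
x(k, s) = 6 - 12*k (x(k, s) = -12*k + 6 = 6 - 12*k)
x(-2, -6)*(G(n(-1)) + 19) = (6 - 12*(-2))*(2*(-1)/(2 - 1) + 19) = (6 + 24)*(2*(-1)/1 + 19) = 30*(2*(-1)*1 + 19) = 30*(-2 + 19) = 30*17 = 510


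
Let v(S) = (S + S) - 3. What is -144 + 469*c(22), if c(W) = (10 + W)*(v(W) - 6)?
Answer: 525136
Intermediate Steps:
v(S) = -3 + 2*S (v(S) = 2*S - 3 = -3 + 2*S)
c(W) = (-9 + 2*W)*(10 + W) (c(W) = (10 + W)*((-3 + 2*W) - 6) = (10 + W)*(-9 + 2*W) = (-9 + 2*W)*(10 + W))
-144 + 469*c(22) = -144 + 469*(-90 + 2*22² + 11*22) = -144 + 469*(-90 + 2*484 + 242) = -144 + 469*(-90 + 968 + 242) = -144 + 469*1120 = -144 + 525280 = 525136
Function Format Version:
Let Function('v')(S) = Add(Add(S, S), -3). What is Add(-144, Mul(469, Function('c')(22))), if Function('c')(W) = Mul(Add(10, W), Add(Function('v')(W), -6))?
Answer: 525136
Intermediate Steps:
Function('v')(S) = Add(-3, Mul(2, S)) (Function('v')(S) = Add(Mul(2, S), -3) = Add(-3, Mul(2, S)))
Function('c')(W) = Mul(Add(-9, Mul(2, W)), Add(10, W)) (Function('c')(W) = Mul(Add(10, W), Add(Add(-3, Mul(2, W)), -6)) = Mul(Add(10, W), Add(-9, Mul(2, W))) = Mul(Add(-9, Mul(2, W)), Add(10, W)))
Add(-144, Mul(469, Function('c')(22))) = Add(-144, Mul(469, Add(-90, Mul(2, Pow(22, 2)), Mul(11, 22)))) = Add(-144, Mul(469, Add(-90, Mul(2, 484), 242))) = Add(-144, Mul(469, Add(-90, 968, 242))) = Add(-144, Mul(469, 1120)) = Add(-144, 525280) = 525136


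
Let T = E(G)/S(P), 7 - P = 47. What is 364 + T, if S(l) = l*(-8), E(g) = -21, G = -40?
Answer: 116459/320 ≈ 363.93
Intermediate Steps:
P = -40 (P = 7 - 1*47 = 7 - 47 = -40)
S(l) = -8*l
T = -21/320 (T = -21/((-8*(-40))) = -21/320 ≈ -0.065625)
364 + T = 364 - 21/320 = 116459/320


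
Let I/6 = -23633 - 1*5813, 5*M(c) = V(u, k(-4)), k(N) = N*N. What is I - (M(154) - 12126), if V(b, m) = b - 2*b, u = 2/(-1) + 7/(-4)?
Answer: -658203/4 ≈ -1.6455e+5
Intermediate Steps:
k(N) = N**2
u = -15/4 (u = 2*(-1) + 7*(-1/4) = -2 - 7/4 = -15/4 ≈ -3.7500)
V(b, m) = -b
M(c) = 3/4 (M(c) = (-1*(-15/4))/5 = (1/5)*(15/4) = 3/4)
I = -176676 (I = 6*(-23633 - 1*5813) = 6*(-23633 - 5813) = 6*(-29446) = -176676)
I - (M(154) - 12126) = -176676 - (3/4 - 12126) = -176676 - 1*(-48501/4) = -176676 + 48501/4 = -658203/4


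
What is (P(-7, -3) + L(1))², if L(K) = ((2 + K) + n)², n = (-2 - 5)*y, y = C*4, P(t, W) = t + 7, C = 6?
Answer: 741200625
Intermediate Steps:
P(t, W) = 7 + t
y = 24 (y = 6*4 = 24)
n = -168 (n = (-2 - 5)*24 = -7*24 = -168)
L(K) = (-166 + K)² (L(K) = ((2 + K) - 168)² = (-166 + K)²)
(P(-7, -3) + L(1))² = ((7 - 7) + (-166 + 1)²)² = (0 + (-165)²)² = (0 + 27225)² = 27225² = 741200625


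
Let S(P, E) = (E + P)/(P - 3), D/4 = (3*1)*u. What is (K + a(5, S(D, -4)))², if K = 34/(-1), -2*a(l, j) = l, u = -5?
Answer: 5329/4 ≈ 1332.3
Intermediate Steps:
D = -60 (D = 4*((3*1)*(-5)) = 4*(3*(-5)) = 4*(-15) = -60)
S(P, E) = (E + P)/(-3 + P)
a(l, j) = -l/2
K = -34 (K = 34*(-1) = -34)
(K + a(5, S(D, -4)))² = (-34 - ½*5)² = (-34 - 5/2)² = (-73/2)² = 5329/4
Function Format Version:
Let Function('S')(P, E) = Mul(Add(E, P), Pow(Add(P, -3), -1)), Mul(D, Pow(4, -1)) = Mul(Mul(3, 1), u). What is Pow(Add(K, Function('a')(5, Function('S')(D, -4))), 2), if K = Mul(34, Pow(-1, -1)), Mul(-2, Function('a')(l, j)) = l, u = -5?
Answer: Rational(5329, 4) ≈ 1332.3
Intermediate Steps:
D = -60 (D = Mul(4, Mul(Mul(3, 1), -5)) = Mul(4, Mul(3, -5)) = Mul(4, -15) = -60)
Function('S')(P, E) = Mul(Pow(Add(-3, P), -1), Add(E, P)) (Function('S')(P, E) = Mul(Add(E, P), Pow(Add(-3, P), -1)) = Mul(Pow(Add(-3, P), -1), Add(E, P)))
Function('a')(l, j) = Mul(Rational(-1, 2), l)
K = -34 (K = Mul(34, -1) = -34)
Pow(Add(K, Function('a')(5, Function('S')(D, -4))), 2) = Pow(Add(-34, Mul(Rational(-1, 2), 5)), 2) = Pow(Add(-34, Rational(-5, 2)), 2) = Pow(Rational(-73, 2), 2) = Rational(5329, 4)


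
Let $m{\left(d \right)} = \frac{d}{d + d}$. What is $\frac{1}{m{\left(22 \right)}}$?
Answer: $2$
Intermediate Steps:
$m{\left(d \right)} = \frac{1}{2}$ ($m{\left(d \right)} = \frac{d}{2 d} = d \frac{1}{2 d} = \frac{1}{2}$)
$\frac{1}{m{\left(22 \right)}} = \frac{1}{\frac{1}{2}} = 2$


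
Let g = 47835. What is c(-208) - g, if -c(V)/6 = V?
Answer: -46587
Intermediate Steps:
c(V) = -6*V
c(-208) - g = -6*(-208) - 1*47835 = 1248 - 47835 = -46587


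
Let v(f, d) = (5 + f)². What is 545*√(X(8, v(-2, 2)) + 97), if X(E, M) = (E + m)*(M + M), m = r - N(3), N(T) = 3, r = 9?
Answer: 545*√349 ≈ 10181.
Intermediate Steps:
m = 6 (m = 9 - 1*3 = 9 - 3 = 6)
X(E, M) = 2*M*(6 + E) (X(E, M) = (E + 6)*(M + M) = (6 + E)*(2*M) = 2*M*(6 + E))
545*√(X(8, v(-2, 2)) + 97) = 545*√(2*(5 - 2)²*(6 + 8) + 97) = 545*√(2*3²*14 + 97) = 545*√(2*9*14 + 97) = 545*√(252 + 97) = 545*√349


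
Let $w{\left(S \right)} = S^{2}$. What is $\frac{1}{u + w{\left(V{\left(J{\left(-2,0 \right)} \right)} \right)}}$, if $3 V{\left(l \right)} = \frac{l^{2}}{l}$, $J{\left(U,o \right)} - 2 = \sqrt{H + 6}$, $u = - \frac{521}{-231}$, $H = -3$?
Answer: $\frac{728343}{2066906} - \frac{53361 \sqrt{3}}{1033453} \approx 0.26295$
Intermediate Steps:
$u = \frac{521}{231}$ ($u = \left(-521\right) \left(- \frac{1}{231}\right) = \frac{521}{231} \approx 2.2554$)
$J{\left(U,o \right)} = 2 + \sqrt{3}$ ($J{\left(U,o \right)} = 2 + \sqrt{-3 + 6} = 2 + \sqrt{3}$)
$V{\left(l \right)} = \frac{l}{3}$ ($V{\left(l \right)} = \frac{l^{2} \frac{1}{l}}{3} = \frac{l}{3}$)
$\frac{1}{u + w{\left(V{\left(J{\left(-2,0 \right)} \right)} \right)}} = \frac{1}{\frac{521}{231} + \left(\frac{2 + \sqrt{3}}{3}\right)^{2}} = \frac{1}{\frac{521}{231} + \left(\frac{2}{3} + \frac{\sqrt{3}}{3}\right)^{2}}$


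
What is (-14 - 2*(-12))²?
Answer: 100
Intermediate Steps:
(-14 - 2*(-12))² = (-14 + 24)² = 10² = 100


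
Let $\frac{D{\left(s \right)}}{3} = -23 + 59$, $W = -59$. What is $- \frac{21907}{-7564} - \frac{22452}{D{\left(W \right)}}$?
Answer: $- \frac{13955081}{68076} \approx -204.99$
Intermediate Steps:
$D{\left(s \right)} = 108$ ($D{\left(s \right)} = 3 \left(-23 + 59\right) = 3 \cdot 36 = 108$)
$- \frac{21907}{-7564} - \frac{22452}{D{\left(W \right)}} = - \frac{21907}{-7564} - \frac{22452}{108} = \left(-21907\right) \left(- \frac{1}{7564}\right) - \frac{1871}{9} = \frac{21907}{7564} - \frac{1871}{9} = - \frac{13955081}{68076}$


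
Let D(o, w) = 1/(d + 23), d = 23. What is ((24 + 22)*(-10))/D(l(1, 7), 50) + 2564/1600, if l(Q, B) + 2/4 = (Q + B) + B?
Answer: -8463359/400 ≈ -21158.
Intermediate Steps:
l(Q, B) = -½ + Q + 2*B (l(Q, B) = -½ + ((Q + B) + B) = -½ + ((B + Q) + B) = -½ + (Q + 2*B) = -½ + Q + 2*B)
D(o, w) = 1/46 (D(o, w) = 1/(23 + 23) = 1/46)
((24 + 22)*(-10))/D(l(1, 7), 50) + 2564/1600 = ((24 + 22)*(-10))/(1/46) + 2564/1600 = (46*(-10))*46 + 2564*(1/1600) = -460*46 + 641/400 = -21160 + 641/400 = -8463359/400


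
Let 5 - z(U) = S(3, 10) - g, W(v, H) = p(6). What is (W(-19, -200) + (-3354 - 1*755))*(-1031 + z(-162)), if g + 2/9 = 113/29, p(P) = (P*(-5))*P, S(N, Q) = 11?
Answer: 1156734722/261 ≈ 4.4319e+6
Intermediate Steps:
p(P) = -5*P² (p(P) = (-5*P)*P = -5*P²)
g = 959/261 (g = -2/9 + 113/29 = 959/261 ≈ 3.6743)
W(v, H) = -180 (W(v, H) = -5*6² = -5*36 = -180)
z(U) = -607/261 (z(U) = 5 - (11 - 1*959/261) = 5 - (11 - 959/261) = 5 - 1*1912/261 = 5 - 1912/261 = -607/261)
(W(-19, -200) + (-3354 - 1*755))*(-1031 + z(-162)) = (-180 + (-3354 - 1*755))*(-1031 - 607/261) = (-180 + (-3354 - 755))*(-269698/261) = (-180 - 4109)*(-269698/261) = -4289*(-269698/261) = 1156734722/261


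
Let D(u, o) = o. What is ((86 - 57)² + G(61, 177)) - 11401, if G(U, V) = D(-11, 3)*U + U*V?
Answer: 420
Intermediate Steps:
G(U, V) = 3*U + U*V
((86 - 57)² + G(61, 177)) - 11401 = ((86 - 57)² + 61*(3 + 177)) - 11401 = (29² + 61*180) - 11401 = (841 + 10980) - 11401 = 11821 - 11401 = 420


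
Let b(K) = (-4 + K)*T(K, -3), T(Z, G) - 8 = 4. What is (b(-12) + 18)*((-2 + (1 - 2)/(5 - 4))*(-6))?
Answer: -3132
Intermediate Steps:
T(Z, G) = 12 (T(Z, G) = 8 + 4 = 12)
b(K) = -48 + 12*K (b(K) = (-4 + K)*12 = -48 + 12*K)
(b(-12) + 18)*((-2 + (1 - 2)/(5 - 4))*(-6)) = ((-48 + 12*(-12)) + 18)*((-2 + (1 - 2)/(5 - 4))*(-6)) = ((-48 - 144) + 18)*((-2 - 1/1)*(-6)) = (-192 + 18)*((-2 - 1*1)*(-6)) = -174*(-2 - 1)*(-6) = -(-522)*(-6) = -174*18 = -3132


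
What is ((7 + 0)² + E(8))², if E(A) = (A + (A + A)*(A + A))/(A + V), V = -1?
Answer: 368449/49 ≈ 7519.4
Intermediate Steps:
E(A) = (A + 4*A²)/(-1 + A) (E(A) = (A + (A + A)*(A + A))/(A - 1) = (A + (2*A)*(2*A))/(-1 + A) = (A + 4*A²)/(-1 + A))
((7 + 0)² + E(8))² = ((7 + 0)² + 8*(1 + 4*8)/(-1 + 8))² = (7² + 8*(1 + 32)/7)² = (49 + 8*(⅐)*33)² = (49 + 264/7)² = (607/7)² = 368449/49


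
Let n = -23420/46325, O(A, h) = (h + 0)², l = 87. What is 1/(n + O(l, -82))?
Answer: 9265/62293176 ≈ 0.00014873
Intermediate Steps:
O(A, h) = h²
n = -4684/9265 (n = -23420*1/46325 = -4684/9265 ≈ -0.50556)
1/(n + O(l, -82)) = 1/(-4684/9265 + (-82)²) = 1/(-4684/9265 + 6724) = 1/(62293176/9265) = 9265/62293176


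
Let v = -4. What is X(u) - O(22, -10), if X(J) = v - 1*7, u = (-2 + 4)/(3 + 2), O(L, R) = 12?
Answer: -23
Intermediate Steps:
u = ⅖ (u = 2/5 = 2*(⅕) = ⅖ ≈ 0.40000)
X(J) = -11 (X(J) = -4 - 1*7 = -4 - 7 = -11)
X(u) - O(22, -10) = -11 - 1*12 = -11 - 12 = -23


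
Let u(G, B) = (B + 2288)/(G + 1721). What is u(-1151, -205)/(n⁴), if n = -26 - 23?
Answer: 2083/3285936570 ≈ 6.3391e-7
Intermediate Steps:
n = -49
u(G, B) = (2288 + B)/(1721 + G)
u(-1151, -205)/(n⁴) = ((2288 - 205)/(1721 - 1151))/((-49)⁴) = (2083/570)/5764801 = ((1/570)*2083)*(1/5764801) = (2083/570)*(1/5764801) = 2083/3285936570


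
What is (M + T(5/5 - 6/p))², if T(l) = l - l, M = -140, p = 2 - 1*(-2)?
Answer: 19600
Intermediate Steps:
p = 4 (p = 2 + 2 = 4)
T(l) = 0
(M + T(5/5 - 6/p))² = (-140 + 0)² = (-140)² = 19600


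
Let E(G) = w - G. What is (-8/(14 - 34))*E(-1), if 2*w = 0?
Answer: ⅖ ≈ 0.40000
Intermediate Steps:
w = 0 (w = (½)*0 = 0)
E(G) = -G (E(G) = 0 - G = -G)
(-8/(14 - 34))*E(-1) = (-8/(14 - 34))*(-1*(-1)) = (-8/(-20))*1 = -1/20*(-8)*1 = (⅖)*1 = ⅖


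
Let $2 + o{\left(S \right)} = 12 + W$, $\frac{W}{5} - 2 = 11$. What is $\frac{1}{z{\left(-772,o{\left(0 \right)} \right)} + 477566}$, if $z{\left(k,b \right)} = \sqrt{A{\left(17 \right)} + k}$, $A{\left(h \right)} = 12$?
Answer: $\frac{238783}{114034642558} - \frac{i \sqrt{190}}{114034642558} \approx 2.094 \cdot 10^{-6} - 1.2088 \cdot 10^{-10} i$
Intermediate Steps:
$W = 65$ ($W = 10 + 5 \cdot 11 = 10 + 55 = 65$)
$o{\left(S \right)} = 75$ ($o{\left(S \right)} = -2 + \left(12 + 65\right) = -2 + 77 = 75$)
$z{\left(k,b \right)} = \sqrt{12 + k}$
$\frac{1}{z{\left(-772,o{\left(0 \right)} \right)} + 477566} = \frac{1}{\sqrt{12 - 772} + 477566} = \frac{1}{\sqrt{-760} + 477566} = \frac{1}{2 i \sqrt{190} + 477566} = \frac{1}{477566 + 2 i \sqrt{190}}$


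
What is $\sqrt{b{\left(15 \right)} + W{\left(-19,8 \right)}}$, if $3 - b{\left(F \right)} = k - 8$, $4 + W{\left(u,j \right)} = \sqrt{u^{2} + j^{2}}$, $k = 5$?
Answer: $\sqrt{2 + 5 \sqrt{17}} \approx 4.7556$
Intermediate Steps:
$W{\left(u,j \right)} = -4 + \sqrt{j^{2} + u^{2}}$ ($W{\left(u,j \right)} = -4 + \sqrt{u^{2} + j^{2}} = -4 + \sqrt{j^{2} + u^{2}}$)
$b{\left(F \right)} = 6$ ($b{\left(F \right)} = 3 - \left(5 - 8\right) = 3 - -3 = 3 + 3 = 6$)
$\sqrt{b{\left(15 \right)} + W{\left(-19,8 \right)}} = \sqrt{6 - \left(4 - \sqrt{8^{2} + \left(-19\right)^{2}}\right)} = \sqrt{6 - \left(4 - \sqrt{64 + 361}\right)} = \sqrt{6 - \left(4 - \sqrt{425}\right)} = \sqrt{6 - \left(4 - 5 \sqrt{17}\right)} = \sqrt{2 + 5 \sqrt{17}}$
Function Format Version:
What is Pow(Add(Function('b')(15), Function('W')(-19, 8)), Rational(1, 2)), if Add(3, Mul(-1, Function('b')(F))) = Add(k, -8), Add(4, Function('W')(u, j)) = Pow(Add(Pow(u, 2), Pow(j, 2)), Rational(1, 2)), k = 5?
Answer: Pow(Add(2, Mul(5, Pow(17, Rational(1, 2)))), Rational(1, 2)) ≈ 4.7556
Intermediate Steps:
Function('W')(u, j) = Add(-4, Pow(Add(Pow(j, 2), Pow(u, 2)), Rational(1, 2))) (Function('W')(u, j) = Add(-4, Pow(Add(Pow(u, 2), Pow(j, 2)), Rational(1, 2))) = Add(-4, Pow(Add(Pow(j, 2), Pow(u, 2)), Rational(1, 2))))
Function('b')(F) = 6 (Function('b')(F) = Add(3, Mul(-1, Add(5, -8))) = Add(3, Mul(-1, -3)) = Add(3, 3) = 6)
Pow(Add(Function('b')(15), Function('W')(-19, 8)), Rational(1, 2)) = Pow(Add(6, Add(-4, Pow(Add(Pow(8, 2), Pow(-19, 2)), Rational(1, 2)))), Rational(1, 2)) = Pow(Add(6, Add(-4, Pow(Add(64, 361), Rational(1, 2)))), Rational(1, 2)) = Pow(Add(6, Add(-4, Pow(425, Rational(1, 2)))), Rational(1, 2)) = Pow(Add(6, Add(-4, Mul(5, Pow(17, Rational(1, 2))))), Rational(1, 2)) = Pow(Add(2, Mul(5, Pow(17, Rational(1, 2)))), Rational(1, 2))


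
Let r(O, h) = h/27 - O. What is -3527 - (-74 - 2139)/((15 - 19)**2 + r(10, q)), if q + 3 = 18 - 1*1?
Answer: -561001/176 ≈ -3187.5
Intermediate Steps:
q = 14 (q = -3 + (18 - 1*1) = -3 + (18 - 1) = -3 + 17 = 14)
r(O, h) = -O + h/27 (r(O, h) = h*(1/27) - O = h/27 - O = -O + h/27)
-3527 - (-74 - 2139)/((15 - 19)**2 + r(10, q)) = -3527 - (-74 - 2139)/((15 - 19)**2 + (-1*10 + (1/27)*14)) = -3527 - (-2213)/((-4)**2 + (-10 + 14/27)) = -3527 - (-2213)/(16 - 256/27) = -3527 - (-2213)/176/27 = -3527 - (-2213)*27/176 = -3527 - 1*(-59751/176) = -3527 + 59751/176 = -561001/176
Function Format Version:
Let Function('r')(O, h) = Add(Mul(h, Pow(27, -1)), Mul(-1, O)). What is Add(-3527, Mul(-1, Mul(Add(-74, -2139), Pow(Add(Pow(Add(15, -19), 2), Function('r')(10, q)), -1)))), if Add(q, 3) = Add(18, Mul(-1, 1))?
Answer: Rational(-561001, 176) ≈ -3187.5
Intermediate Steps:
q = 14 (q = Add(-3, Add(18, Mul(-1, 1))) = Add(-3, Add(18, -1)) = Add(-3, 17) = 14)
Function('r')(O, h) = Add(Mul(-1, O), Mul(Rational(1, 27), h)) (Function('r')(O, h) = Add(Mul(h, Rational(1, 27)), Mul(-1, O)) = Add(Mul(Rational(1, 27), h), Mul(-1, O)) = Add(Mul(-1, O), Mul(Rational(1, 27), h)))
Add(-3527, Mul(-1, Mul(Add(-74, -2139), Pow(Add(Pow(Add(15, -19), 2), Function('r')(10, q)), -1)))) = Add(-3527, Mul(-1, Mul(Add(-74, -2139), Pow(Add(Pow(Add(15, -19), 2), Add(Mul(-1, 10), Mul(Rational(1, 27), 14))), -1)))) = Add(-3527, Mul(-1, Mul(-2213, Pow(Add(Pow(-4, 2), Add(-10, Rational(14, 27))), -1)))) = Add(-3527, Mul(-1, Mul(-2213, Pow(Add(16, Rational(-256, 27)), -1)))) = Add(-3527, Mul(-1, Mul(-2213, Pow(Rational(176, 27), -1)))) = Add(-3527, Mul(-1, Mul(-2213, Rational(27, 176)))) = Add(-3527, Mul(-1, Rational(-59751, 176))) = Add(-3527, Rational(59751, 176)) = Rational(-561001, 176)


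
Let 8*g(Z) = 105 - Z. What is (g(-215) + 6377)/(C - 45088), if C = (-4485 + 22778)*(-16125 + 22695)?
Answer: 6417/120139922 ≈ 5.3413e-5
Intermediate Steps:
g(Z) = 105/8 - Z/8 (g(Z) = (105 - Z)/8 = 105/8 - Z/8)
C = 120185010 (C = 18293*6570 = 120185010)
(g(-215) + 6377)/(C - 45088) = ((105/8 - ⅛*(-215)) + 6377)/(120185010 - 45088) = ((105/8 + 215/8) + 6377)/120139922 = (40 + 6377)*(1/120139922) = 6417*(1/120139922) = 6417/120139922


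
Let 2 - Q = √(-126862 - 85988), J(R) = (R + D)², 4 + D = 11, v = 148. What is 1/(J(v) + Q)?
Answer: 8009/192503193 + 5*I*√946/192503193 ≈ 4.1605e-5 + 7.9887e-7*I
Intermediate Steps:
D = 7 (D = -4 + 11 = 7)
J(R) = (7 + R)² (J(R) = (R + 7)² = (7 + R)²)
Q = 2 - 15*I*√946 (Q = 2 - √(-126862 - 85988) = 2 - √(-212850) = 2 - 15*I*√946 ≈ 2.0 - 461.36*I)
1/(J(v) + Q) = 1/((7 + 148)² + (2 - 15*I*√946)) = 1/(155² + (2 - 15*I*√946)) = 1/(24025 + (2 - 15*I*√946)) = 1/(24027 - 15*I*√946)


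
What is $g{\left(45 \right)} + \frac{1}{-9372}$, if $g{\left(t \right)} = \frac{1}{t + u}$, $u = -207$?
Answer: $- \frac{1589}{253044} \approx -0.0062795$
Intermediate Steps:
$g{\left(t \right)} = \frac{1}{-207 + t}$ ($g{\left(t \right)} = \frac{1}{t - 207} = \frac{1}{-207 + t}$)
$g{\left(45 \right)} + \frac{1}{-9372} = \frac{1}{-207 + 45} + \frac{1}{-9372} = \frac{1}{-162} - \frac{1}{9372} = - \frac{1}{162} - \frac{1}{9372} = - \frac{1589}{253044}$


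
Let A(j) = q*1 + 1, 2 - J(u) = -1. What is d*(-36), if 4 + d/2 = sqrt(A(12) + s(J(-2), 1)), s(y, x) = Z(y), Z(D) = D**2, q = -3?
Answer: 288 - 72*sqrt(7) ≈ 97.506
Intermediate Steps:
J(u) = 3 (J(u) = 2 - 1*(-1) = 2 + 1 = 3)
A(j) = -2 (A(j) = -3*1 + 1 = -3 + 1 = -2)
s(y, x) = y**2
d = -8 + 2*sqrt(7) (d = -8 + 2*sqrt(-2 + 3**2) = -8 + 2*sqrt(-2 + 9) = -8 + 2*sqrt(7) ≈ -2.7085)
d*(-36) = (-8 + 2*sqrt(7))*(-36) = 288 - 72*sqrt(7)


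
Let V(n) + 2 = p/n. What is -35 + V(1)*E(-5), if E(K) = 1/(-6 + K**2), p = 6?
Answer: -661/19 ≈ -34.789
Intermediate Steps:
V(n) = -2 + 6/n
-35 + V(1)*E(-5) = -35 + (-2 + 6/1)/(-6 + (-5)**2) = -35 + (-2 + 6*1)/(-6 + 25) = -35 + (-2 + 6)/19 = -35 + 4*(1/19) = -35 + 4/19 = -661/19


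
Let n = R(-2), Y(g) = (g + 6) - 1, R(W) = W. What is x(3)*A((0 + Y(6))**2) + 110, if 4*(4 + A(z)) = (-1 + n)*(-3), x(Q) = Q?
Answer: 419/4 ≈ 104.75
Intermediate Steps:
Y(g) = 5 + g (Y(g) = (6 + g) - 1 = 5 + g)
n = -2
A(z) = -7/4 (A(z) = -4 + ((-1 - 2)*(-3))/4 = -4 + (-3*(-3))/4 = -4 + (1/4)*9 = -4 + 9/4 = -7/4)
x(3)*A((0 + Y(6))**2) + 110 = 3*(-7/4) + 110 = -21/4 + 110 = 419/4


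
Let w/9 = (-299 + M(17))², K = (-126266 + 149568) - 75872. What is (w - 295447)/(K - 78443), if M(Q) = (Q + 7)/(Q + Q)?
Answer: -146051186/37862757 ≈ -3.8574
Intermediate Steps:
M(Q) = (7 + Q)/(2*Q) (M(Q) = (7 + Q)/((2*Q)) = (7 + Q)*(1/(2*Q)) = (7 + Q)/(2*Q))
K = -52570 (K = 23302 - 75872 = -52570)
w = 231435369/289 (w = 9*(-299 + (½)*(7 + 17)/17)² = 9*(-299 + (½)*(1/17)*24)² = 9*(-299 + 12/17)² = 9*(-5071/17)² = 9*(25715041/289) = 231435369/289 ≈ 8.0081e+5)
(w - 295447)/(K - 78443) = (231435369/289 - 295447)/(-52570 - 78443) = (146051186/289)/(-131013) = (146051186/289)*(-1/131013) = -146051186/37862757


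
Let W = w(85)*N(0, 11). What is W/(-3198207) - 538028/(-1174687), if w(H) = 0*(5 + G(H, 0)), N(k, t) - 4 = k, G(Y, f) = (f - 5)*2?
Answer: 538028/1174687 ≈ 0.45802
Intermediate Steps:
G(Y, f) = -10 + 2*f (G(Y, f) = (-5 + f)*2 = -10 + 2*f)
N(k, t) = 4 + k
w(H) = 0 (w(H) = 0*(5 + (-10 + 2*0)) = 0*(5 + (-10 + 0)) = 0*(5 - 10) = 0*(-5) = 0)
W = 0 (W = 0*(4 + 0) = 0*4 = 0)
W/(-3198207) - 538028/(-1174687) = 0/(-3198207) - 538028/(-1174687) = 0*(-1/3198207) - 538028*(-1/1174687) = 0 + 538028/1174687 = 538028/1174687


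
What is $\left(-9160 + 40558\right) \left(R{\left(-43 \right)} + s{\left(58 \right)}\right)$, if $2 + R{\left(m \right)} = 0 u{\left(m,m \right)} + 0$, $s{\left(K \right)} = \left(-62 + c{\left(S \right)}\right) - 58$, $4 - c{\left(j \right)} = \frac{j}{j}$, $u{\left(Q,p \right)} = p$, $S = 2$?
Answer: $-3736362$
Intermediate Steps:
$c{\left(j \right)} = 3$ ($c{\left(j \right)} = 4 - \frac{j}{j} = 4 - 1 = 3$)
$s{\left(K \right)} = -117$ ($s{\left(K \right)} = \left(-62 + 3\right) - 58 = -59 - 58 = -117$)
$R{\left(m \right)} = -2$ ($R{\left(m \right)} = -2 + \left(0 m + 0\right) = -2 + \left(0 + 0\right) = -2 + 0 = -2$)
$\left(-9160 + 40558\right) \left(R{\left(-43 \right)} + s{\left(58 \right)}\right) = \left(-9160 + 40558\right) \left(-2 - 117\right) = 31398 \left(-119\right) = -3736362$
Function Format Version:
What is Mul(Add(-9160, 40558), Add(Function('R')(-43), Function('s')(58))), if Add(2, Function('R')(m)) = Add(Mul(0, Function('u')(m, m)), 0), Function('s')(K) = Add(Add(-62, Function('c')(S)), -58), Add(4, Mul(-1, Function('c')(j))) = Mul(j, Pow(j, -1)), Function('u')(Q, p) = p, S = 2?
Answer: -3736362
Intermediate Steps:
Function('c')(j) = 3 (Function('c')(j) = Add(4, Mul(-1, Mul(j, Pow(j, -1)))) = Add(4, Mul(-1, 1)) = Add(4, -1) = 3)
Function('s')(K) = -117 (Function('s')(K) = Add(Add(-62, 3), -58) = Add(-59, -58) = -117)
Function('R')(m) = -2 (Function('R')(m) = Add(-2, Add(Mul(0, m), 0)) = Add(-2, Add(0, 0)) = Add(-2, 0) = -2)
Mul(Add(-9160, 40558), Add(Function('R')(-43), Function('s')(58))) = Mul(Add(-9160, 40558), Add(-2, -117)) = Mul(31398, -119) = -3736362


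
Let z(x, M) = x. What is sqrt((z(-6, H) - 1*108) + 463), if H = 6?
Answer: sqrt(349) ≈ 18.682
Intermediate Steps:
sqrt((z(-6, H) - 1*108) + 463) = sqrt((-6 - 1*108) + 463) = sqrt((-6 - 108) + 463) = sqrt(-114 + 463) = sqrt(349)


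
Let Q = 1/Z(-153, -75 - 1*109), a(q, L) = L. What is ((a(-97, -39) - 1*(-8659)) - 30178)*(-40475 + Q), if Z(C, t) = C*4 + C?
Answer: 222502819936/255 ≈ 8.7256e+8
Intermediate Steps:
Z(C, t) = 5*C (Z(C, t) = 4*C + C = 5*C)
Q = -1/765 (Q = 1/(5*(-153)) = 1/(-765) = -1/765 ≈ -0.0013072)
((a(-97, -39) - 1*(-8659)) - 30178)*(-40475 + Q) = ((-39 - 1*(-8659)) - 30178)*(-40475 - 1/765) = ((-39 + 8659) - 30178)*(-30963376/765) = (8620 - 30178)*(-30963376/765) = -21558*(-30963376/765) = 222502819936/255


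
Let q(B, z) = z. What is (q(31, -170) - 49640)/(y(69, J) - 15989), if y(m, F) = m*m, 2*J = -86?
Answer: 24905/5614 ≈ 4.4362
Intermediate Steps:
J = -43 (J = (½)*(-86) = -43)
y(m, F) = m²
(q(31, -170) - 49640)/(y(69, J) - 15989) = (-170 - 49640)/(69² - 15989) = -49810/(4761 - 15989) = -49810/(-11228) = -49810*(-1/11228) = 24905/5614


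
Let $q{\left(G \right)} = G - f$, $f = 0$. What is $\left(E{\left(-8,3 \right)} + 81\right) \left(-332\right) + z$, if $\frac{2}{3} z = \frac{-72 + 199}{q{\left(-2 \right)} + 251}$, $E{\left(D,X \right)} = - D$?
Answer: $- \frac{4904841}{166} \approx -29547.0$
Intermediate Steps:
$q{\left(G \right)} = G$ ($q{\left(G \right)} = G - 0 = G + 0 = G$)
$z = \frac{127}{166}$ ($z = \frac{3 \frac{-72 + 199}{-2 + 251}}{2} = \frac{3 \cdot \frac{127}{249}}{2} = \frac{3 \cdot 127 \cdot \frac{1}{249}}{2} = \frac{3}{2} \cdot \frac{127}{249} = \frac{127}{166} \approx 0.76506$)
$\left(E{\left(-8,3 \right)} + 81\right) \left(-332\right) + z = \left(\left(-1\right) \left(-8\right) + 81\right) \left(-332\right) + \frac{127}{166} = \left(8 + 81\right) \left(-332\right) + \frac{127}{166} = 89 \left(-332\right) + \frac{127}{166} = -29548 + \frac{127}{166} = - \frac{4904841}{166}$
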